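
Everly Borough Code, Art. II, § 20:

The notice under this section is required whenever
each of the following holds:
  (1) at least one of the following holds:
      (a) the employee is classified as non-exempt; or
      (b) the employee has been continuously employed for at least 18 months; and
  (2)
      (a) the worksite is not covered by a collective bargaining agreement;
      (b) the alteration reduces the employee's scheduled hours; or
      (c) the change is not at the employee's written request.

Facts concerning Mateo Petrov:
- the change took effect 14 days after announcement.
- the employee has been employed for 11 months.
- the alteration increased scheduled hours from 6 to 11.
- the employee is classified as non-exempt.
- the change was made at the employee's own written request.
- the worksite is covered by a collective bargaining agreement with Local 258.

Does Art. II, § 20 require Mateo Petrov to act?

No — not required.

(a) non-exempt — satisfied.
(b) tenure ≥ 18 mo. — fails.
So (1) is satisfied (T OR F).
(a) no CBA — fails.
(b) hours reduced — fails.
(c) not employee-requested — not met.
(2) = F OR F OR F = false.
So Overall is not satisfied (T AND F).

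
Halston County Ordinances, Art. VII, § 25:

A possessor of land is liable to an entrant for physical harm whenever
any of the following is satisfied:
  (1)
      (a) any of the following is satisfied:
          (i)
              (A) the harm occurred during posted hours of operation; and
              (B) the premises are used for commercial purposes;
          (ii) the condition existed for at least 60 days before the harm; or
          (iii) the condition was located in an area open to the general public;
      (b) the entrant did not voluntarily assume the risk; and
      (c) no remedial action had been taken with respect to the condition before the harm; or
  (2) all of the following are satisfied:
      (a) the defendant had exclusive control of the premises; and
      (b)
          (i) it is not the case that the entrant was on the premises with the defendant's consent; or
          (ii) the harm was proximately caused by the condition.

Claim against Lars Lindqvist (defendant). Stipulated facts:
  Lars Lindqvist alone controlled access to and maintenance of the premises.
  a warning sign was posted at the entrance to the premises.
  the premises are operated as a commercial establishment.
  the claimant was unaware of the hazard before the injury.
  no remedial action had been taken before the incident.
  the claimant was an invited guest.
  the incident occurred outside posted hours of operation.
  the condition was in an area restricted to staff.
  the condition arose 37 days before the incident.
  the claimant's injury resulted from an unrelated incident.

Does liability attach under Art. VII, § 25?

No — not liable.

(A) during posted hours — not met.
(B) commercial use — satisfied.
(i): F AND T → false.
(ii) condition ≥60 days old — fails.
(iii) public area — not met.
So (a) is not satisfied (F OR F OR F).
(b) no assumed risk — satisfied.
(c) no remedial action — met.
(1) = F AND T AND T = false.
(a) exclusive control — met.
(i) not (consent to enter) — not met.
(ii) proximate cause — fails.
So (b) is not satisfied (F OR F).
(2) = T AND F = false.
Overall: F OR F → false.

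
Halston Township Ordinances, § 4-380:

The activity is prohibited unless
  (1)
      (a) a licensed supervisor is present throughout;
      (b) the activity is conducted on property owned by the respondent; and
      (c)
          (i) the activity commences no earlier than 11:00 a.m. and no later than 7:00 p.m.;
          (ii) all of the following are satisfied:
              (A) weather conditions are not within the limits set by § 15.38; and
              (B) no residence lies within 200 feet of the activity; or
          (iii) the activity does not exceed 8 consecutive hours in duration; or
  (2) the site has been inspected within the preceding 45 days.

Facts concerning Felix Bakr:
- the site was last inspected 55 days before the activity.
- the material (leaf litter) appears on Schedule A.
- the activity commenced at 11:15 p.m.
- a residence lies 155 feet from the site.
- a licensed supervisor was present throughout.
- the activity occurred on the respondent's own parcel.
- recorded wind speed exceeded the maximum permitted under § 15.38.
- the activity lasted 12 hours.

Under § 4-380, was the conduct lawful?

No — unlawful.

(a) supervisor present — holds.
(b) own property — met.
(i) start within hours — not met.
(A) not (weather ok) — holds.
(B) no residence in 200 ft — fails.
(ii) = T AND F = false.
(iii) ≤ 8 hrs duration — fails.
(c): F OR F OR F → false.
So (1) is not satisfied (T AND T AND F).
(2) site inspected — not met.
Overall = F OR F = false.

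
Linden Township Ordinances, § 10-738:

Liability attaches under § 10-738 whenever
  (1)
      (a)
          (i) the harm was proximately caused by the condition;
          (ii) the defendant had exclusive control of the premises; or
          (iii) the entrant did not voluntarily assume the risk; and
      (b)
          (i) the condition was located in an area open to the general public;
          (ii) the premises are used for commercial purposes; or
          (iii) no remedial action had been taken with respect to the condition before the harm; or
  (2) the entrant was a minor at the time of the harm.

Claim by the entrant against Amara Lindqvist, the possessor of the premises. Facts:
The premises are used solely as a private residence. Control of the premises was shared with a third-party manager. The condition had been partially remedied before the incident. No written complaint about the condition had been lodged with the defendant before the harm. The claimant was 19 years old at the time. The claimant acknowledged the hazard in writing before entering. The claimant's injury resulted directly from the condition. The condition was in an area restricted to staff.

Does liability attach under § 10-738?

No — not liable.

(i) proximate cause — met.
(ii) exclusive control — not satisfied.
(iii) no assumed risk — fails.
(a) = T OR F OR F = true.
(i) public area — fails.
(ii) commercial use — not met.
(iii) no remedial action — fails.
(b) = F OR F OR F = false.
So (1) is not satisfied (T AND F).
(2) entrant a minor — not satisfied.
Overall: F OR F → false.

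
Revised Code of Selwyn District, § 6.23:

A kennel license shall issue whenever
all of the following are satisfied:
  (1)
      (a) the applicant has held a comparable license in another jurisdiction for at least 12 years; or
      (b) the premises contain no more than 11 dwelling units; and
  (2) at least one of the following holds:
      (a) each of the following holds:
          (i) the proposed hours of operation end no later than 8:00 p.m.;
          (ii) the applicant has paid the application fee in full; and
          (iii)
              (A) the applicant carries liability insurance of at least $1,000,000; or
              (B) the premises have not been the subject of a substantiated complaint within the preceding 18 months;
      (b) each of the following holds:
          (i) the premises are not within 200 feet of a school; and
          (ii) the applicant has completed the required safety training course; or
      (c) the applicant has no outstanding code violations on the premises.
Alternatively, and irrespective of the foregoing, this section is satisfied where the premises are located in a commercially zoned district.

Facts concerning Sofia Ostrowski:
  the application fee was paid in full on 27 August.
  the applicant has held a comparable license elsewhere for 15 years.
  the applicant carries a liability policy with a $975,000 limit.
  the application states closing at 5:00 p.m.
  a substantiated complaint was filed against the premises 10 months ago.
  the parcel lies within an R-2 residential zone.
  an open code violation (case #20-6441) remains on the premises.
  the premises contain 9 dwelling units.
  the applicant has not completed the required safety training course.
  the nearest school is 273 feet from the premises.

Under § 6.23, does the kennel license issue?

No — denied.

(a) prior license ≥ 12 yr — holds.
(b) ≤ 11 units — holds.
So (1) is satisfied (T OR T).
(i) closes by 8 p.m. — holds.
(ii) fee paid — holds.
(A) insurance ≥ $1,000,000 — not satisfied.
(B) no complaint in 18 mo. — not met.
(iii) = F OR F = false.
(a): T AND T AND F → false.
(i) ≥200 ft from school — holds.
(ii) safety training — not satisfied.
So (b) is not satisfied (T AND F).
(c) no code violations — fails.
(2) = F OR F OR F = false.
Overall: T AND F → false.
Exception (commercially zoned) — not satisfied.
Result: main false OR exception false → false.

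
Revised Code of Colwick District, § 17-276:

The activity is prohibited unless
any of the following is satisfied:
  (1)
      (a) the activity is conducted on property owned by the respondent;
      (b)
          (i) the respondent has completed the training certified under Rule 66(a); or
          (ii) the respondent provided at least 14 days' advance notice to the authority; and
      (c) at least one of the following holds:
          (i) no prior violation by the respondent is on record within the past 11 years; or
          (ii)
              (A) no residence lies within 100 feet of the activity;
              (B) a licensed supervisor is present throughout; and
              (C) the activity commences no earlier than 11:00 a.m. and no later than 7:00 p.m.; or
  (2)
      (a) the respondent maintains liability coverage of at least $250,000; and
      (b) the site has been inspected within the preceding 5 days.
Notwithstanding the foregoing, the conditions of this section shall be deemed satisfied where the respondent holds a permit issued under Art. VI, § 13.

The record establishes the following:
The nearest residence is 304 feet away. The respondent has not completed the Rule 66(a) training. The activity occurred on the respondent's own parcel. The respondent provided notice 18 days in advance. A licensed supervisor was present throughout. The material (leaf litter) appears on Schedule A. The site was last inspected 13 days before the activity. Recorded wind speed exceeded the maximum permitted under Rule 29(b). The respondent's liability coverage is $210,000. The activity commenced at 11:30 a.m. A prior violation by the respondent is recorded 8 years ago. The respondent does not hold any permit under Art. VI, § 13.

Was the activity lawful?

(a) own property — holds.
(i) training certified — not met.
(ii) ≥14 days' notice — satisfied.
(b) = F OR T = true.
(i) no prior violation — not satisfied.
(A) no residence in 100 ft — met.
(B) supervisor present — holds.
(C) start within hours — met.
So (ii) is satisfied (T AND T AND T).
So (c) is satisfied (F OR T).
So (1) is satisfied (T AND T AND T).
(a) coverage ≥ $250,000 — fails.
(b) site inspected — not met.
So (2) is not satisfied (F AND F).
Overall: T OR F → true.
Exception (holds permit) — not satisfied.
Result: main true OR exception false → true.

Yes — lawful.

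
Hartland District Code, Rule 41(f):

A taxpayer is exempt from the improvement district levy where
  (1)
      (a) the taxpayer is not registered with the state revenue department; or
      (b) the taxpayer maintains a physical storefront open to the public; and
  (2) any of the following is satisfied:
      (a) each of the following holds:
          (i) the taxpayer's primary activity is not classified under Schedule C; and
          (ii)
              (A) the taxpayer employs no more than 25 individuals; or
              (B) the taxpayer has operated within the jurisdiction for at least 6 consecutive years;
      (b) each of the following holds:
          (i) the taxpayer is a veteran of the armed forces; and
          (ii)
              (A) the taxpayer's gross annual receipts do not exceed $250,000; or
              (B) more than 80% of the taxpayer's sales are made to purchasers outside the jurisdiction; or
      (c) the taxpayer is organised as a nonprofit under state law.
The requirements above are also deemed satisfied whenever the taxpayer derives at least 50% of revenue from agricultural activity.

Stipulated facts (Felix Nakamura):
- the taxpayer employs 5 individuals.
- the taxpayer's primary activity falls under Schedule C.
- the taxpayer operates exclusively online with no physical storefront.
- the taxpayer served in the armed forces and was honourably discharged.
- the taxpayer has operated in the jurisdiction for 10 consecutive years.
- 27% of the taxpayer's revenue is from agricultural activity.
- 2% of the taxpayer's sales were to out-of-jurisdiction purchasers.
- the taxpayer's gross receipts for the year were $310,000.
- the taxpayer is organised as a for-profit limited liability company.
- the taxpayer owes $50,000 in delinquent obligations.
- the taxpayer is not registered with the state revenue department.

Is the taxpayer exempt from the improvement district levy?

(a) not (state-registered) — satisfied.
(b) has storefront — fails.
So (1) is satisfied (T OR F).
(i) not (Schedule C activity) — not met.
(A) ≤ 25 employees — satisfied.
(B) ≥ 6 yrs in jurisdiction — met.
(ii): T OR T → true.
(a) = F AND T = false.
(i) veteran — holds.
(A) receipts ≤ $250,000 — not satisfied.
(B) >80% out-of-jur. sales — not met.
(ii) = F OR F = false.
So (b) is not satisfied (T AND F).
(c) nonprofit — not met.
So (2) is not satisfied (F OR F OR F).
So Overall is not satisfied (T AND F).
Exception (≥50% agricultural) — not satisfied.
Result: main false OR exception false → false.

No — not exempt.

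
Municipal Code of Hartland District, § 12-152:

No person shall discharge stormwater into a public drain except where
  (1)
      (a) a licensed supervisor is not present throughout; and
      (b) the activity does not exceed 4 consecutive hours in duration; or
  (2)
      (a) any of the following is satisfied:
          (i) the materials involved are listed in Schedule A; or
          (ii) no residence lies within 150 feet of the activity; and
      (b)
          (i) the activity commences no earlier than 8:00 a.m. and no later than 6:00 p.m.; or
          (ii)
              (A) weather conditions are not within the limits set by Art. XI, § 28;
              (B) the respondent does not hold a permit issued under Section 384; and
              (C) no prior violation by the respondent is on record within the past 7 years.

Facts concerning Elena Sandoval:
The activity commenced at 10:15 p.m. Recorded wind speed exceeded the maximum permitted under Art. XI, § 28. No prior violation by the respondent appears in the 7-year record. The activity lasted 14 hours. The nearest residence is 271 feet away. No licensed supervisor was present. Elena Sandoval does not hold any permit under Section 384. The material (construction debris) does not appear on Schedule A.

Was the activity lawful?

Yes — lawful.

(a) not (supervisor present) — satisfied.
(b) ≤ 4 hrs duration — not met.
So (1) is not satisfied (T AND F).
(i) Schedule A material — not satisfied.
(ii) no residence in 150 ft — met.
(a) = F OR T = true.
(i) start within hours — not satisfied.
(A) not (weather ok) — satisfied.
(B) not (holds permit) — met.
(C) no prior violation — met.
So (ii) is satisfied (T AND T AND T).
(b) = F OR T = true.
So (2) is satisfied (T AND T).
So Overall is satisfied (F OR T).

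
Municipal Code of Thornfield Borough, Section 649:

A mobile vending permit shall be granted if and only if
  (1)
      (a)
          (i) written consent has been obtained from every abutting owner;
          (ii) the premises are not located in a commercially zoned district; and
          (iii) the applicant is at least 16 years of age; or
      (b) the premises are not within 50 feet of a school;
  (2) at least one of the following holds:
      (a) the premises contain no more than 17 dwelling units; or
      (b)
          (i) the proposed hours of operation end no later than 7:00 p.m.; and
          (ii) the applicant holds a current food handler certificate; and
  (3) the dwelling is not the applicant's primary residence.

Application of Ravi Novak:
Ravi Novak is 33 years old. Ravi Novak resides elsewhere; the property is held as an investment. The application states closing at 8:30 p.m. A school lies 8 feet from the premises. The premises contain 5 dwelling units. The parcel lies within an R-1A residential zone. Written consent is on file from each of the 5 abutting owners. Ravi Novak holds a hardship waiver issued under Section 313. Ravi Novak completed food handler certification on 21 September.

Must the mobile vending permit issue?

Yes — granted.

(i) all abutters consent — holds.
(ii) not (commercially zoned) — met.
(iii) age ≥ 16 — met.
So (a) is satisfied (T AND T AND T).
(b) ≥50 ft from school — not met.
So (1) is satisfied (T OR F).
(a) ≤ 17 units — satisfied.
(i) closes by 7 p.m. — fails.
(ii) food handler cert. — met.
So (b) is not satisfied (F AND T).
(2): T OR F → true.
(3) not (primary residence) — holds.
Overall: T AND T AND T → true.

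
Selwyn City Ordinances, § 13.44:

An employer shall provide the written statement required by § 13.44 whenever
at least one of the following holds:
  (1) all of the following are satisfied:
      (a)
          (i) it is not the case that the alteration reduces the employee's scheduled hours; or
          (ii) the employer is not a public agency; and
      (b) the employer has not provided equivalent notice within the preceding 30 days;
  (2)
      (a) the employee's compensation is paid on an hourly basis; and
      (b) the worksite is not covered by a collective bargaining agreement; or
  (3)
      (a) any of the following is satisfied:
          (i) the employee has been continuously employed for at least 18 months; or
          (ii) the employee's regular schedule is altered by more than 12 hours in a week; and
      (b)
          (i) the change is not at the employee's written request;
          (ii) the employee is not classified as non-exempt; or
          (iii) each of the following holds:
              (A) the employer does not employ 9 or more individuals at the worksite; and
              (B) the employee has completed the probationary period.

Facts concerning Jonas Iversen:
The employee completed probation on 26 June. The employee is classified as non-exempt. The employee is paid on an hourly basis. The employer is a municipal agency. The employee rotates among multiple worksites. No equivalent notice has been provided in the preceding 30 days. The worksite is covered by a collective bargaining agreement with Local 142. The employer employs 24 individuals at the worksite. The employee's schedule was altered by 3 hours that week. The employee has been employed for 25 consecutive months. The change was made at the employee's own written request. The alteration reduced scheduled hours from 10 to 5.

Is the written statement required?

(i) not (hours reduced) — fails.
(ii) not (public agency) — not met.
(a): F OR F → false.
(b) no recent notice — holds.
So (1) is not satisfied (F AND T).
(a) hourly-paid — holds.
(b) no CBA — not satisfied.
So (2) is not satisfied (T AND F).
(i) tenure ≥ 18 mo. — met.
(ii) schedule shift > 12h — not satisfied.
So (a) is satisfied (T OR F).
(i) not employee-requested — not met.
(ii) not (non-exempt) — not met.
(A) not (≥ 9 at site) — fails.
(B) past probation — satisfied.
(iii): F AND T → false.
(b) = F OR F OR F = false.
(3) = T AND F = false.
So Overall is not satisfied (F OR F OR F).

No — not required.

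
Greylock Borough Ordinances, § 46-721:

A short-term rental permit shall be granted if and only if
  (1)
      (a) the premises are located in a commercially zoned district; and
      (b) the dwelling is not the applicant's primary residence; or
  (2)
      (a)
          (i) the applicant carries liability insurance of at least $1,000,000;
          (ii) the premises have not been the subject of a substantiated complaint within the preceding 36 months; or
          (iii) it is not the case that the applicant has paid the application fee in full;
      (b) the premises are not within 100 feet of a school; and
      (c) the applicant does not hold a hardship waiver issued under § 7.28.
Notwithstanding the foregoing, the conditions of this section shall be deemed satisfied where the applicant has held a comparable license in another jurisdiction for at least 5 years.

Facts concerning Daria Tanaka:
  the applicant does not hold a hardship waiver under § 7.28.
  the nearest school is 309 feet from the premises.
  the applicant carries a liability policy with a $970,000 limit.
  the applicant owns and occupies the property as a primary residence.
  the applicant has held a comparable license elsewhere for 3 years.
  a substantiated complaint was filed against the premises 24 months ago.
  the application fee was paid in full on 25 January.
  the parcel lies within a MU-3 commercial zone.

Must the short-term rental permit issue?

(a) commercially zoned — met.
(b) not (primary residence) — not satisfied.
(1) = T AND F = false.
(i) insurance ≥ $1,000,000 — not met.
(ii) no complaint in 36 mo. — not satisfied.
(iii) not (fee paid) — not satisfied.
So (a) is not satisfied (F OR F OR F).
(b) ≥100 ft from school — met.
(c) not (hardship waiver) — holds.
So (2) is not satisfied (F AND T AND T).
Overall: F OR F → false.
Exception (prior license ≥ 5 yr) — not satisfied.
Result: main false OR exception false → false.

No — denied.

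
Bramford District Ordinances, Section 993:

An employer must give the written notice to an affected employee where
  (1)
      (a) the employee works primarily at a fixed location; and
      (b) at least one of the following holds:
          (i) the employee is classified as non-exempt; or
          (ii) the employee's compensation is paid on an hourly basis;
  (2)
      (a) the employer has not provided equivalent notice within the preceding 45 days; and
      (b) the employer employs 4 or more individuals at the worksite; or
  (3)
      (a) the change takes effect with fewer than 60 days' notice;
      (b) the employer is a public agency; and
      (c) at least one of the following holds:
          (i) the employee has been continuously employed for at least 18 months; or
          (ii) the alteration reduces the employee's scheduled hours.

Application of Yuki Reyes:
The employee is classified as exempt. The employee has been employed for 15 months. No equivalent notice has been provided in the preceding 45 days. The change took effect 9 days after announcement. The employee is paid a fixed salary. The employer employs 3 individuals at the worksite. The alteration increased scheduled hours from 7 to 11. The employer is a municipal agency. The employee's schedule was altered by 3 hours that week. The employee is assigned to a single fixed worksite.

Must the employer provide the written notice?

(a) fixed location — holds.
(i) non-exempt — not met.
(ii) hourly-paid — not met.
So (b) is not satisfied (F OR F).
(1): T AND F → false.
(a) no recent notice — holds.
(b) ≥ 4 at site — fails.
(2): T AND F → false.
(a) < 60 days' notice — satisfied.
(b) public agency — holds.
(i) tenure ≥ 18 mo. — not met.
(ii) hours reduced — fails.
(c): F OR F → false.
So (3) is not satisfied (T AND T AND F).
Overall = F OR F OR F = false.

No — not required.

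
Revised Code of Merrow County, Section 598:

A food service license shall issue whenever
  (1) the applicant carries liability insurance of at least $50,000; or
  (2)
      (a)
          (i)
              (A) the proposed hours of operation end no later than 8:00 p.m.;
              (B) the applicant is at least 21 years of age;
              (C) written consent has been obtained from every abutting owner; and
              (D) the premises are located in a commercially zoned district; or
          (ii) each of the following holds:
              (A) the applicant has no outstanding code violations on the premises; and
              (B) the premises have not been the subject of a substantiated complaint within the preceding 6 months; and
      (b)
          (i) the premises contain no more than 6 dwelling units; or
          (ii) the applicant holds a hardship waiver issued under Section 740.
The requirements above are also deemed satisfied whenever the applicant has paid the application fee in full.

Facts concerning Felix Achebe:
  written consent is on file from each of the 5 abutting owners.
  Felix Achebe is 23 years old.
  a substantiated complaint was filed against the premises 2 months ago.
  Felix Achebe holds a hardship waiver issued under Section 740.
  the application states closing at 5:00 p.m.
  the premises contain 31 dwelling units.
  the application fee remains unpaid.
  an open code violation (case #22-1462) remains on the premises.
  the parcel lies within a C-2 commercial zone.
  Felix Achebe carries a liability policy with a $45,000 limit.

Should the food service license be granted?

Yes — granted.

(1) insurance ≥ $50,000 — fails.
(A) closes by 8 p.m. — holds.
(B) age ≥ 21 — met.
(C) all abutters consent — satisfied.
(D) commercially zoned — met.
(i): T AND T AND T AND T → true.
(A) no code violations — not satisfied.
(B) no complaint in 6 mo. — fails.
(ii) = F AND F = false.
(a) = T OR F = true.
(i) ≤ 6 units — not satisfied.
(ii) hardship waiver — satisfied.
(b) = F OR T = true.
So (2) is satisfied (T AND T).
Overall = F OR T = true.
Exception (fee paid) — not satisfied.
Result: main true OR exception false → true.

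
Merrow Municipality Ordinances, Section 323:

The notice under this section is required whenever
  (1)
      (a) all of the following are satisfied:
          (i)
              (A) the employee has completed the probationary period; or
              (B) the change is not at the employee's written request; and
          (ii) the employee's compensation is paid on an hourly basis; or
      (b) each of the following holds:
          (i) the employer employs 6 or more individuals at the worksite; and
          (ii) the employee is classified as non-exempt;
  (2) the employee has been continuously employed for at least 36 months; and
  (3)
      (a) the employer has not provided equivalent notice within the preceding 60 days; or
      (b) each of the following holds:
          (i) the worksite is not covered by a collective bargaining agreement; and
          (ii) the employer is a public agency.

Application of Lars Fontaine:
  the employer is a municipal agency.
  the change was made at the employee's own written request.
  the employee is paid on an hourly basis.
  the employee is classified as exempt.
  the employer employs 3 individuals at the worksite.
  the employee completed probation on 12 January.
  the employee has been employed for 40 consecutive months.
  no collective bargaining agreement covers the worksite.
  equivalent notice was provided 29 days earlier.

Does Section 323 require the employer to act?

(A) past probation — satisfied.
(B) not employee-requested — not satisfied.
(i) = T OR F = true.
(ii) hourly-paid — satisfied.
So (a) is satisfied (T AND T).
(i) ≥ 6 at site — not satisfied.
(ii) non-exempt — not satisfied.
(b): F AND F → false.
(1) = T OR F = true.
(2) tenure ≥ 36 mo. — met.
(a) no recent notice — fails.
(i) no CBA — met.
(ii) public agency — satisfied.
So (b) is satisfied (T AND T).
So (3) is satisfied (F OR T).
So Overall is satisfied (T AND T AND T).

Yes — required.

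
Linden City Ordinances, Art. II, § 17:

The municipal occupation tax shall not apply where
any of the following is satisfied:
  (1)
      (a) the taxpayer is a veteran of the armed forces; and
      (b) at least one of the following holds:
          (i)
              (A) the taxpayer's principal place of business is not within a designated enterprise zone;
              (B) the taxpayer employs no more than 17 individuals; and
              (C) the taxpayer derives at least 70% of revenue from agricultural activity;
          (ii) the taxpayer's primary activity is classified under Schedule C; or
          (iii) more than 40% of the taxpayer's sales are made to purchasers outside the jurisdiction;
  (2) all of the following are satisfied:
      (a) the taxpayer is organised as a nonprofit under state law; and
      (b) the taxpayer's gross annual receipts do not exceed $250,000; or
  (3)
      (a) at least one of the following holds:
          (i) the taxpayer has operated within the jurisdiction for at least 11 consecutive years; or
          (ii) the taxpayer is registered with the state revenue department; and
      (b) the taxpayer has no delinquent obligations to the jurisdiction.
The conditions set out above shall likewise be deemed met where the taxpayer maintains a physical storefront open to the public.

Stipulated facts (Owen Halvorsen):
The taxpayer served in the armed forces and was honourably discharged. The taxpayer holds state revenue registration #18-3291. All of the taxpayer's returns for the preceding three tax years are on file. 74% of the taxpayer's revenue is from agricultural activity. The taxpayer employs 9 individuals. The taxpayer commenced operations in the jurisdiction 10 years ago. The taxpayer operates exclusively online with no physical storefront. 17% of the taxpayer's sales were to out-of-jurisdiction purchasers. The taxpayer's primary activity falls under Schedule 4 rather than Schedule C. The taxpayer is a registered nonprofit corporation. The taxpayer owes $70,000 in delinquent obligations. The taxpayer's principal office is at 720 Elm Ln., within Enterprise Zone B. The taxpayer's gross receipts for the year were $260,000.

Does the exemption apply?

(a) veteran — holds.
(A) not (in enterprise zone) — not met.
(B) ≤ 17 employees — holds.
(C) ≥70% agricultural — holds.
So (i) is not satisfied (F AND T AND T).
(ii) Schedule C activity — not met.
(iii) >40% out-of-jur. sales — not satisfied.
So (b) is not satisfied (F OR F OR F).
(1): T AND F → false.
(a) nonprofit — satisfied.
(b) receipts ≤ $250,000 — not satisfied.
(2) = T AND F = false.
(i) ≥ 11 yrs in jurisdiction — not satisfied.
(ii) state-registered — met.
So (a) is satisfied (F OR T).
(b) no delinquency — fails.
So (3) is not satisfied (T AND F).
So Overall is not satisfied (F OR F OR F).
Exception (has storefront) — not satisfied.
Result: main false OR exception false → false.

No — not exempt.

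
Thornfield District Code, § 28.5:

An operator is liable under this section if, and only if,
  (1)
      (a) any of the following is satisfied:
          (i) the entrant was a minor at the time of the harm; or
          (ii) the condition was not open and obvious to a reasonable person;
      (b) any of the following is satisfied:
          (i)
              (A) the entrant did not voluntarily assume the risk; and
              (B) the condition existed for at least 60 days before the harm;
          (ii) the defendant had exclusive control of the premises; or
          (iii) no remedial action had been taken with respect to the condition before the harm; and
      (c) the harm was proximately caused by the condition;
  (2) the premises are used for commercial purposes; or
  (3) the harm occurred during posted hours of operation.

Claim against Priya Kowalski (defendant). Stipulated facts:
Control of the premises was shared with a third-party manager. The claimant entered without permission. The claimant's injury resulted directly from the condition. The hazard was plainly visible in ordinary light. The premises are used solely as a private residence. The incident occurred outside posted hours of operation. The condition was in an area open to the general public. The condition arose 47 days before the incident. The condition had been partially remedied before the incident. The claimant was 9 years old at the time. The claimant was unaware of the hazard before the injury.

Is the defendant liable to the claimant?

No — not liable.

(i) entrant a minor — satisfied.
(ii) not open/obvious — not satisfied.
(a) = T OR F = true.
(A) no assumed risk — holds.
(B) condition ≥60 days old — not met.
(i) = T AND F = false.
(ii) exclusive control — not satisfied.
(iii) no remedial action — fails.
(b) = F OR F OR F = false.
(c) proximate cause — met.
(1): T AND F AND T → false.
(2) commercial use — not met.
(3) during posted hours — not satisfied.
So Overall is not satisfied (F OR F OR F).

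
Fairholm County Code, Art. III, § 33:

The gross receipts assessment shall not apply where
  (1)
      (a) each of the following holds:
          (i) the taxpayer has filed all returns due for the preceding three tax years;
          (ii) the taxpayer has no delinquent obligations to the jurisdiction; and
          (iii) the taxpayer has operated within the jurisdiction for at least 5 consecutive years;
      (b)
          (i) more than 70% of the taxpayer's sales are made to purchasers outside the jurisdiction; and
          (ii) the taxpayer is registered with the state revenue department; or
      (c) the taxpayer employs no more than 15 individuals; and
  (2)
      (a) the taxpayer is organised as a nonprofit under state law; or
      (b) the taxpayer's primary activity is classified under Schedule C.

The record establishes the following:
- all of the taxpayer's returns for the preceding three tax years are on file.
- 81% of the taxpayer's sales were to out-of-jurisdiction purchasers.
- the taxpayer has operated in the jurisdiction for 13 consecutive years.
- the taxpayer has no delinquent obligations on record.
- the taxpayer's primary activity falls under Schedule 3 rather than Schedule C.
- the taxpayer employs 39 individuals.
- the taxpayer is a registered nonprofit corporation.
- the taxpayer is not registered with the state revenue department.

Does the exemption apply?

Yes — exempt.

(i) returns current — satisfied.
(ii) no delinquency — satisfied.
(iii) ≥ 5 yrs in jurisdiction — satisfied.
(a): T AND T AND T → true.
(i) >70% out-of-jur. sales — satisfied.
(ii) state-registered — not met.
(b) = T AND F = false.
(c) ≤ 15 employees — not met.
(1): T OR F OR F → true.
(a) nonprofit — met.
(b) Schedule C activity — fails.
(2) = T OR F = true.
Overall = T AND T = true.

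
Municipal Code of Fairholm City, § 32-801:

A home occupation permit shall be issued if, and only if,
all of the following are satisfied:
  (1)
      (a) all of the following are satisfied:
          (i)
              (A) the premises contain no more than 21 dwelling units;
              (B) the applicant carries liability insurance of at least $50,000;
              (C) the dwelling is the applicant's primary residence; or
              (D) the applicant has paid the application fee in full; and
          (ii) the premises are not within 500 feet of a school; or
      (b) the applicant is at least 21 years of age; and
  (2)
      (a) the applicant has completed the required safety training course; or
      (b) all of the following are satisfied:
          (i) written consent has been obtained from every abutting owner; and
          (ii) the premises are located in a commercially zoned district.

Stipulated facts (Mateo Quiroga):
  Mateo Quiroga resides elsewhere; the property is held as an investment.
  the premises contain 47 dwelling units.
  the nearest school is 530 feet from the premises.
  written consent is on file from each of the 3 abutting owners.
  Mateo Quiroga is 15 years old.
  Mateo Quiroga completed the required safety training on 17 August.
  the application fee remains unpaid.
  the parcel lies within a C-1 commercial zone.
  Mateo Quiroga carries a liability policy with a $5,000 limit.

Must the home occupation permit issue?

No — denied.

(A) ≤ 21 units — fails.
(B) insurance ≥ $50,000 — fails.
(C) primary residence — fails.
(D) fee paid — fails.
(i) = F OR F OR F OR F = false.
(ii) ≥500 ft from school — met.
(a) = F AND T = false.
(b) age ≥ 21 — not met.
(1): F OR F → false.
(a) safety training — met.
(i) all abutters consent — satisfied.
(ii) commercially zoned — holds.
(b): T AND T → true.
So (2) is satisfied (T OR T).
Overall = F AND T = false.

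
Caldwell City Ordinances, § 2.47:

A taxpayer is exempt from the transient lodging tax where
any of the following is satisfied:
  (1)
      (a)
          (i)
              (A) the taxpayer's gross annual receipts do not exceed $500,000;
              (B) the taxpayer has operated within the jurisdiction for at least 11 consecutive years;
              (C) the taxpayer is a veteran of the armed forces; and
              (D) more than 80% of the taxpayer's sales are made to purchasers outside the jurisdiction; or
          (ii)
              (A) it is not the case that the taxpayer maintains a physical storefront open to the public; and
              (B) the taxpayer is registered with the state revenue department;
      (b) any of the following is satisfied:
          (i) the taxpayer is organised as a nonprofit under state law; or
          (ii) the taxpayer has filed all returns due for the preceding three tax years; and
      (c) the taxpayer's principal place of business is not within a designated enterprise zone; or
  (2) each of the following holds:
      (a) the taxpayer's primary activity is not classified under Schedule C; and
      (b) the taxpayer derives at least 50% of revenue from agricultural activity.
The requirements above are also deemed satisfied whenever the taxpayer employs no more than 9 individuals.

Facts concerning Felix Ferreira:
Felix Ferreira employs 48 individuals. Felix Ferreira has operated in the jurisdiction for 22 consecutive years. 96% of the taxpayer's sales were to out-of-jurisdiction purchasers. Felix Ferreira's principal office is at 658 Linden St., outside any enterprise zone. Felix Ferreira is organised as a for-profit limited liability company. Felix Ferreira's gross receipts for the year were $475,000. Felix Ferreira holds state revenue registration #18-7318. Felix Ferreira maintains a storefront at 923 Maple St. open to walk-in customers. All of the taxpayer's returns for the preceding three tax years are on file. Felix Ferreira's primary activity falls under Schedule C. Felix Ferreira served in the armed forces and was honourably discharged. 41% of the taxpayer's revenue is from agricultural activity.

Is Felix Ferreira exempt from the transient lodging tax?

(A) receipts ≤ $500,000 — holds.
(B) ≥ 11 yrs in jurisdiction — holds.
(C) veteran — satisfied.
(D) >80% out-of-jur. sales — satisfied.
So (i) is satisfied (T AND T AND T AND T).
(A) not (has storefront) — not met.
(B) state-registered — satisfied.
So (ii) is not satisfied (F AND T).
(a): T OR F → true.
(i) nonprofit — not satisfied.
(ii) returns current — satisfied.
So (b) is satisfied (F OR T).
(c) not (in enterprise zone) — holds.
(1) = T AND T AND T = true.
(a) not (Schedule C activity) — not satisfied.
(b) ≥50% agricultural — not satisfied.
(2): F AND F → false.
Overall = T OR F = true.
Exception (≤ 9 employees) — not satisfied.
Result: main true OR exception false → true.

Yes — exempt.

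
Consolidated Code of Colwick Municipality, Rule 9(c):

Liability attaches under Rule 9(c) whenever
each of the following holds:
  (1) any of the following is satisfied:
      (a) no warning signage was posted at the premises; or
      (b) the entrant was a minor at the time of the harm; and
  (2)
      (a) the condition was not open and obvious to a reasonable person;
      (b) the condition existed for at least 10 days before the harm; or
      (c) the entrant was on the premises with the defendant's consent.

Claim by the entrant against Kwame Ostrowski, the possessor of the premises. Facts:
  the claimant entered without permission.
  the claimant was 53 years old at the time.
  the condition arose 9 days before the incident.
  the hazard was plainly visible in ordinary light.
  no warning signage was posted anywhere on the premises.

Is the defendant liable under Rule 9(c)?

No — not liable.

(a) no signage posted — holds.
(b) entrant a minor — fails.
So (1) is satisfied (T OR F).
(a) not open/obvious — not satisfied.
(b) condition ≥10 days old — not satisfied.
(c) consent to enter — not satisfied.
(2): F OR F OR F → false.
So Overall is not satisfied (T AND F).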